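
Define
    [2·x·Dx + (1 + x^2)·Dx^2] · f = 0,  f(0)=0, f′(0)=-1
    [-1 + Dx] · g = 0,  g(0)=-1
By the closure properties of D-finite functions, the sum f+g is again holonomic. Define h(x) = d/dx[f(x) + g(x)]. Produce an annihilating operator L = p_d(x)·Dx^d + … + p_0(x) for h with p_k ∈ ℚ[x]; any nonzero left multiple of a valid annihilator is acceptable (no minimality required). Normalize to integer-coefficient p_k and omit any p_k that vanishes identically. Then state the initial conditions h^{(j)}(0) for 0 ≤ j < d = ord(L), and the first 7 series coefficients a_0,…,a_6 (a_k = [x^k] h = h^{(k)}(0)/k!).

f: a_k = 0, -1, 0, 1/3, 0, -1/5, 0, …
g: a_k = -1, -1, -1/2, -1/6, -1/24, -1/120, -1/720, …
Sum ⇒ L₀ = lclm(L_f,L_g) in ℚ(x)⟨Dx⟩.
h=h₀': d/dx-closure on L₀ ⇒ L.
L = (2 - 4·x - 2·x^2) + (-3 + 3·x + x^2 - x^3)·Dx + (1 + x + x^2 + x^3)·Dx^2  (order 2).
h: a_k = -2, -1, 1/2, -1/6, -25/24, -1/120, 719/720, …
ICs: h(0) = -2, h′(0) = -1.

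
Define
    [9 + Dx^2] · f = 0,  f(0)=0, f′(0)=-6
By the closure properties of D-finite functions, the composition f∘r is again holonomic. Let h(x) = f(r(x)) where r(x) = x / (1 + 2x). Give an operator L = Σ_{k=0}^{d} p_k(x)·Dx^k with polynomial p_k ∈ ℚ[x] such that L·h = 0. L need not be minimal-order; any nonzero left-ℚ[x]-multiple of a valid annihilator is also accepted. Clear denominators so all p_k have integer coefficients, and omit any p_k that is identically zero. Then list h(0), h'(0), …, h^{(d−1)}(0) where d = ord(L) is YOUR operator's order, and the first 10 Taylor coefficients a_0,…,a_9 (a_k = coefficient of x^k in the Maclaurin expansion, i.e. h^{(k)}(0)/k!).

f: a_k = 0, -6, 0, 9, 0, -81/20, 0, 243/280, 0, -243/2240, …
Substitute x→r, Dx→(1/r')Dx; clear ⇒ L₀.
L = 9 + (4 + 24·x + 48·x^2 + 32·x^3)·Dx + (1 + 8·x + 24·x^2 + 32·x^3 + 16·x^4)·Dx^2  (order 2).
h: a_k = 0, -6, 12, -15, -6, 2319/20, -975/2, 429483/280, -83163/20, 4548585/448, …
ICs: h(0) = 0, h′(0) = -6.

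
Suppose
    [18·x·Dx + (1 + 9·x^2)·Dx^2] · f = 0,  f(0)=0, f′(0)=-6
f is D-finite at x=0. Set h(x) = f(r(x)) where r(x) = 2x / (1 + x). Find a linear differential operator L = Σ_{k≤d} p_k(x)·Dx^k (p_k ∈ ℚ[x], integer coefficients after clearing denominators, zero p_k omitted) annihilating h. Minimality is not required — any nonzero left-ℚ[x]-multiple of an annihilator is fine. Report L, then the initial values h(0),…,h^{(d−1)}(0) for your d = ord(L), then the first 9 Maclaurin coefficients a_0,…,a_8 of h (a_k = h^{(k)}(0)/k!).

L = (2 + 74·x)·Dx + (1 + 2·x + 37·x^2)·Dx^2  (order 2).
h: a_k = 0, -12, 12, 132, -420, -11292/5, 14124, 248316/7, -454020, …
ICs: h(0) = 0, h′(0) = -12.

f: a_k = 0, -6, 0, 18, 0, -486/5, 0, 4374/7, 0, …
L₀ from L_f via x↦r, Dx↦r'^{-1}Dx.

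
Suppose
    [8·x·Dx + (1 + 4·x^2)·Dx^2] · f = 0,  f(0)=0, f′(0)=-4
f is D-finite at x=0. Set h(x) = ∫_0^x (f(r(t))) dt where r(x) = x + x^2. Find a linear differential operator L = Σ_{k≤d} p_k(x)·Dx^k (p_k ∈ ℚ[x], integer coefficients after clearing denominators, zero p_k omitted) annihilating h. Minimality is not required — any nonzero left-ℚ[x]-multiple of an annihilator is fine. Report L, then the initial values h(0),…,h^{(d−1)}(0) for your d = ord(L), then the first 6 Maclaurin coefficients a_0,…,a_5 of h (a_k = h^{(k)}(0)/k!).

f: a_k = 0, -4, 0, 16/3, 0, -64/5, …
Change of var in L_f (x↦r) gives L₀.
h=∫₀ˣh₀: take L = L₀·Dx.
L = (-2 + 8·x + 32·x^2 + 48·x^3 + 24·x^4)·Dx^2 + (1 + 2·x + 4·x^2 + 16·x^3 + 20·x^4 + 8·x^5)·Dx^3  (order 3).
h: a_k = 0, 0, -2, -4/3, 4/3, 16/5, …
ICs: h(0) = 0, h′(0) = 0, h′′(0) = -4.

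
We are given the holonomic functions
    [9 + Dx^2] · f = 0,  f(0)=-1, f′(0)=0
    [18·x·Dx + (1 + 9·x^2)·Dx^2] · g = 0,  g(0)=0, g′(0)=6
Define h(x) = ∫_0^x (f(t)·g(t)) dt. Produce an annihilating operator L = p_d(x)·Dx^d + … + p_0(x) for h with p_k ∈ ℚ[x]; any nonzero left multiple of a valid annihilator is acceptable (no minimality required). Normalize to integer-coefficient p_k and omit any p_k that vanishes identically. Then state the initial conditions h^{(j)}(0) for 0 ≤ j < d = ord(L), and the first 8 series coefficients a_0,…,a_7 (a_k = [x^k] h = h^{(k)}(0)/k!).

f: a_k = -1, 0, 9/2, 0, -27/8, 0, 81/80, 0, …
g: a_k = 0, 6, 0, -18, 0, 486/5, 0, -4374/7, …
Product ⇒ symmetric product L₀, ord ≤ 4.
∫: right-multiply L₀ by Dx.
L = (810 + 18954·x^2 + 72171·x^4 + 236196·x^6 + 531441·x^8)·Dx + (972·x + 14580·x^3 + 78732·x^5 + 236196·x^7)·Dx^2 + (108 + 2592·x^2 + 13122·x^4 + 52488·x^6 + 118098·x^8)·Dx^3 + (108·x + 1620·x^3 + 8748·x^5 + 26244·x^7)·Dx^4 + (2 + 54·x^2 + 567·x^4 + 2916·x^6 + 6561·x^8)·Dx^5  (order 5).
h: a_k = 0, 0, -3, 0, 45/4, 0, -1323/40, 0, …
ICs: h(0) = 0, h′(0) = 0, h′′(0) = -6, h′′′(0) = 0, h′′′′(0) = 270.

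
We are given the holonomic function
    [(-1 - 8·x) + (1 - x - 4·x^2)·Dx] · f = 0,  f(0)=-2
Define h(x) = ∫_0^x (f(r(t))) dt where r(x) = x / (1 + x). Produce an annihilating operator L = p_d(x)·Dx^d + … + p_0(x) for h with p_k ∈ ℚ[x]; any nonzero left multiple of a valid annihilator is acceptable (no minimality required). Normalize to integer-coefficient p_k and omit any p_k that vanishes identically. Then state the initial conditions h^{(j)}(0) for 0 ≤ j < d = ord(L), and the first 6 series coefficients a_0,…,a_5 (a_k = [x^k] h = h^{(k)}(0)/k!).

L = (1 + 9·x)·Dx + (-1 - 2·x + 3·x^2 + 4·x^3)·Dx^2  (order 2).
h: a_k = 0, -2, -1, -8/3, 0, -32/5, …
ICs: h(0) = 0, h′(0) = -2.

f: a_k = -2, -2, -10, -18, -58, -130, …
Substitute x→r, Dx→(1/r')Dx; clear ⇒ L₀.
h=∫h₀ ⇒ L = L₀·Dx.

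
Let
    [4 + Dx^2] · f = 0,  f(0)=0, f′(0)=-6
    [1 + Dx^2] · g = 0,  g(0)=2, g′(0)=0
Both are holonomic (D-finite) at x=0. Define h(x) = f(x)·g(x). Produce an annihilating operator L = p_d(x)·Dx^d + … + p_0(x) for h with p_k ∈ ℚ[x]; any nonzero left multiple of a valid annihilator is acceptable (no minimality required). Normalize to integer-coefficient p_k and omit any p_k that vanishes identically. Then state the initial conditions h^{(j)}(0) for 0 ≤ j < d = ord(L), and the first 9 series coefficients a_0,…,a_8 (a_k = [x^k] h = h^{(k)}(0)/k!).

L = 9 + 10·Dx^2 + Dx^4  (order 4).
h: a_k = 0, -12, 0, 14, 0, -61/10, 0, 547/420, 0, …
ICs: h(0) = 0, h′(0) = -12, h′′(0) = 0, h′′′(0) = 84.

f: a_k = 0, -6, 0, 4, 0, -4/5, 0, 8/105, 0, …
g: a_k = 2, 0, -1, 0, 1/12, 0, -1/360, 0, 1/20160, …
f·g: L₀ = L_f ⊗_s L_g, ord ≤ 2·2.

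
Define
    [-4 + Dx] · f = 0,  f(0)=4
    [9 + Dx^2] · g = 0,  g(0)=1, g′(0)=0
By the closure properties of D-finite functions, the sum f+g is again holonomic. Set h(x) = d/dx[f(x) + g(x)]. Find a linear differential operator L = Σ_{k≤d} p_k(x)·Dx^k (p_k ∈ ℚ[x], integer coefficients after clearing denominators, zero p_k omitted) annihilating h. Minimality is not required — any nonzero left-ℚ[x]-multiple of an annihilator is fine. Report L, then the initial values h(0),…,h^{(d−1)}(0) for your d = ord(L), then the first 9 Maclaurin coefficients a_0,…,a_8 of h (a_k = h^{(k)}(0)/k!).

f: a_k = 4, 16, 32, 128/3, 128/3, 512/15, 1024/45, 4096/315, 2048/315, …
g: a_k = 1, 0, -9/2, 0, 27/8, 0, -81/80, 0, 729/4480, …
Sum ⇒ L₀ = lclm(L_f,L_g) in ℚ(x)⟨Dx⟩.
Derive L from L₀ (diff closure).
L = 36 - 9·Dx + 4·Dx^2 - Dx^3  (order 3).
h: a_k = 16, 55, 128, 1105/6, 512/3, 3131/24, 4096/45, 53741/1008, 8192/315, …
ICs: h(0) = 16, h′(0) = 55, h′′(0) = 256.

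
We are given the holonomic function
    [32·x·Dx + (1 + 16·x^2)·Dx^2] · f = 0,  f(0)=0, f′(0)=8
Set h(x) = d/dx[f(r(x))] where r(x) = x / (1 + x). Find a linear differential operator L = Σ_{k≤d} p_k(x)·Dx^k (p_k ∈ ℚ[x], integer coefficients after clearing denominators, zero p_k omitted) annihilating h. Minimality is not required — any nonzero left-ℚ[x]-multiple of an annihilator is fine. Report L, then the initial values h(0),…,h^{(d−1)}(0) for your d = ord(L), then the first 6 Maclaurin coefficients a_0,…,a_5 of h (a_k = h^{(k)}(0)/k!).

L = (2 + 34·x) + (1 + 2·x + 17·x^2)·Dx  (order 1).
h: a_k = 8, -16, -104, 480, 808, -9776, …
ICs: h(0) = 8.

f: a_k = 0, 8, 0, -128/3, 0, 2048/5, …
f∘r: x↦r, Dx↦Dx/r' in L_f ⇒ L₀.
Derive L from L₀ (diff closure).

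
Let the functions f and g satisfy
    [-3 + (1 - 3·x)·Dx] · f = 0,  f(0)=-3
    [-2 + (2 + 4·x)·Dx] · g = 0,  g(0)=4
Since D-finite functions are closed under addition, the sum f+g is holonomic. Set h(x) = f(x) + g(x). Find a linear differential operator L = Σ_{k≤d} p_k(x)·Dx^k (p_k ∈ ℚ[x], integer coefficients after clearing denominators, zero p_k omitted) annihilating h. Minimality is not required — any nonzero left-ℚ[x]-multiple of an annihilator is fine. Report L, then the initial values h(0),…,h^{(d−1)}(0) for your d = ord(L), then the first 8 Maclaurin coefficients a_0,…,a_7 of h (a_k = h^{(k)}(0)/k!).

L = (-42 - 54·x) + (38 + 132·x + 162·x^2)·Dx + (-4 - 14·x + 42·x^2 + 108·x^3)·Dx^2  (order 2).
h: a_k = 1, -5, -29, -79, -491/2, -1451/2, -8769/4, -26211/4, …
ICs: h(0) = 1, h′(0) = -5.

f: a_k = -3, -9, -27, -81, -243, -729, -2187, -6561, …
g: a_k = 4, 4, -2, 2, -5/2, 7/2, -21/4, 33/4, …
Weyl lclm of L_f,L_g ⇒ L₀ (ord ≤ 2).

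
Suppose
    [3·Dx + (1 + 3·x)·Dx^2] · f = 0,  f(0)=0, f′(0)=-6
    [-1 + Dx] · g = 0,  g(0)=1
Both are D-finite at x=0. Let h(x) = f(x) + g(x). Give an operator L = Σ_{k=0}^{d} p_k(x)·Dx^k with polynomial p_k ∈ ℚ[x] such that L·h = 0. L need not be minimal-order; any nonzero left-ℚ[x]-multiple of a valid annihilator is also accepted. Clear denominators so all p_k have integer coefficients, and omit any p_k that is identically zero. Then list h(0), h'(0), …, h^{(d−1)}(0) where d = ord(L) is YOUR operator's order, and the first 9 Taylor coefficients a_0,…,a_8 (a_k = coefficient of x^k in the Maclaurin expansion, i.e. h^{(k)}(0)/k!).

f: a_k = 0, -6, 9, -18, 81/2, -486/5, 243, -4374/7, 6561/4, …
g: a_k = 1, 1, 1/2, 1/6, 1/24, 1/120, 1/720, 1/5040, 1/40320, …
L₀ := lclm(L_f,L_g); ord L₀ ≤ 2+1.
L = (-21 - 9·x)·Dx + (17 - 6·x - 9·x^2)·Dx^2 + (4 + 15·x + 9·x^2)·Dx^3  (order 3).
h: a_k = 1, -5, 19/2, -107/6, 973/24, -11663/120, 174961/720, -449897/720, 66134881/40320, …
ICs: h(0) = 1, h′(0) = -5, h′′(0) = 19.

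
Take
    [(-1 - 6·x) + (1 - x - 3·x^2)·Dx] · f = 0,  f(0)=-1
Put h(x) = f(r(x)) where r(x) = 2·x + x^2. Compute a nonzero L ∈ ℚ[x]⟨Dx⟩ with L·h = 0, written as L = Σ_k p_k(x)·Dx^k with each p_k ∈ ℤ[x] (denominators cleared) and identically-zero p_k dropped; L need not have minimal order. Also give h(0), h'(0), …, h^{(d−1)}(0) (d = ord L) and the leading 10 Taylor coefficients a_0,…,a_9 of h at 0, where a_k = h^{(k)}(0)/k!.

L = (2 + 26·x + 36·x^2 + 12·x^3) + (-1 + 2·x + 13·x^2 + 12·x^3 + 3·x^4)·Dx  (order 1).
h: a_k = -1, -2, -17, -72, -392, -1930, -9871, -49752, -252163, -1275344, …
ICs: h(0) = -1.

f: a_k = -1, -1, -4, -7, -19, -40, -97, -217, -508, -1159, …
f∘r: x↦r, Dx↦Dx/r' in L_f ⇒ L₀.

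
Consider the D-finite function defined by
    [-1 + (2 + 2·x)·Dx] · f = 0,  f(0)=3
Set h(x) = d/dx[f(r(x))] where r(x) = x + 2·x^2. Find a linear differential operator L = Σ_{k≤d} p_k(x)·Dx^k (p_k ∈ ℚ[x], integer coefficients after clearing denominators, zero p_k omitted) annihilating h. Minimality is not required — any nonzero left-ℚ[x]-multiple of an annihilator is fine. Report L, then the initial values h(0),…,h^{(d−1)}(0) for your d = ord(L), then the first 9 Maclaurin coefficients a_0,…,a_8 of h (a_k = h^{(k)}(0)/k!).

f: a_k = 3, 3/2, -3/8, 3/16, -15/128, 21/256, -63/1024, 99/2048, -1287/32768, …
Change of var in L_f (x↦r) gives L₀.
h=h₀': d/dx-closure on L₀ ⇒ L.
L = 7 + (-2 - 10·x - 12·x^2 - 16·x^3)·Dx  (order 1).
h: a_k = 3/2, 21/4, -63/16, -63/32, 1785/256, -1701/512, -16611/2048, 53529/4096, 108297/65536, …
ICs: h(0) = 3/2.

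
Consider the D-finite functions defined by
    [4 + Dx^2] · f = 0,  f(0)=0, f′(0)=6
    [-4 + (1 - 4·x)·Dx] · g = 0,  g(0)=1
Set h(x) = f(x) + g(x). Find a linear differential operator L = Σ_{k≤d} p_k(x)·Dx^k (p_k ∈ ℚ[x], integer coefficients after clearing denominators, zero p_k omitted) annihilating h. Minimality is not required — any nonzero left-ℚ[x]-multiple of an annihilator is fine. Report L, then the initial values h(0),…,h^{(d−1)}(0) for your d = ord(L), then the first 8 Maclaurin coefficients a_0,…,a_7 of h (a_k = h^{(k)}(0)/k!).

L = (-400 + 128·x - 256·x^2) + (36 - 176·x + 192·x^2 - 256·x^3)·Dx + (-100 + 32·x - 64·x^2)·Dx^2 + (9 - 44·x + 48·x^2 - 64·x^3)·Dx^3  (order 3).
h: a_k = 1, 10, 16, 60, 256, 5124/5, 4096, 1720312/105, …
ICs: h(0) = 1, h′(0) = 10, h′′(0) = 32.

f: a_k = 0, 6, 0, -4, 0, 4/5, 0, -8/105, …
g: a_k = 1, 4, 16, 64, 256, 1024, 4096, 16384, …
Sum ⇒ L₀ = lclm(L_f,L_g) in ℚ(x)⟨Dx⟩.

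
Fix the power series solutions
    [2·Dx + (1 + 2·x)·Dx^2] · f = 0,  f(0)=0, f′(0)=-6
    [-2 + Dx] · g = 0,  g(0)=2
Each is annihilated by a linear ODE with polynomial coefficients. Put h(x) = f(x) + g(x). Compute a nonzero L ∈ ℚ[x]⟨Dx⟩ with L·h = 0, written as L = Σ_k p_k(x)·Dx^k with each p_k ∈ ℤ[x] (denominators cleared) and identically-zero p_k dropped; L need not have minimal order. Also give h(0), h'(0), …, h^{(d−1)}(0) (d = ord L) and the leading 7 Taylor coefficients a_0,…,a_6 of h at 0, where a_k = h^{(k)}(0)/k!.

L = (-6 - 4·x)·Dx + (1 - 4·x - 4·x^2)·Dx^2 + (1 + 3·x + 2·x^2)·Dx^3  (order 3).
h: a_k = 2, -2, 10, -16/3, 40/3, -56/3, 1448/45, …
ICs: h(0) = 2, h′(0) = -2, h′′(0) = 20.

f: a_k = 0, -6, 6, -8, 12, -96/5, 32, …
g: a_k = 2, 4, 4, 8/3, 4/3, 8/15, 8/45, …
Sum ⇒ L₀ = lclm(L_f,L_g) in ℚ(x)⟨Dx⟩.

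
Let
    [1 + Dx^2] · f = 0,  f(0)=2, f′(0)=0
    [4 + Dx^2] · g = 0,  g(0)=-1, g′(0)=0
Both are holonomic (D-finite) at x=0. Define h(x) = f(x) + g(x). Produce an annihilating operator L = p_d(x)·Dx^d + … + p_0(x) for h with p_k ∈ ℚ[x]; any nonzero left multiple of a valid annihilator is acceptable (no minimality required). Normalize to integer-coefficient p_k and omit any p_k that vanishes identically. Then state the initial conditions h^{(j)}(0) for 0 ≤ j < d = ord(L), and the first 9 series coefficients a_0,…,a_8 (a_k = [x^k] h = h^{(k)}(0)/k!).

L = 4 + 5·Dx^2 + Dx^4  (order 4).
h: a_k = 1, 0, 1, 0, -7/12, 0, 31/360, 0, -127/20160, …
ICs: h(0) = 1, h′(0) = 0, h′′(0) = 2, h′′′(0) = 0.

f: a_k = 2, 0, -1, 0, 1/12, 0, -1/360, 0, 1/20160, …
g: a_k = -1, 0, 2, 0, -2/3, 0, 4/45, 0, -2/315, …
L₀ := lclm(L_f,L_g); ord L₀ ≤ 2+2.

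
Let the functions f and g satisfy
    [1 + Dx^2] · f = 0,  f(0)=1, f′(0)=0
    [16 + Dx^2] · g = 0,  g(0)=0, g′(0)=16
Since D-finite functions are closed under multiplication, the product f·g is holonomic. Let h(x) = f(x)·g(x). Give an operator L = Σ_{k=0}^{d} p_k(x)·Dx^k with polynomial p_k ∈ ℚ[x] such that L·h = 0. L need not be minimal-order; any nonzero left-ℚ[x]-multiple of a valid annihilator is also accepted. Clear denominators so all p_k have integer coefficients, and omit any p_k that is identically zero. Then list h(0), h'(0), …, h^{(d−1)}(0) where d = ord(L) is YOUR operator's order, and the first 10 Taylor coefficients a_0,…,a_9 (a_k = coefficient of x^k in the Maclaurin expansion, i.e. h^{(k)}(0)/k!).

f: a_k = 1, 0, -1/2, 0, 1/24, 0, -1/720, 0, 1/40320, 0, …
g: a_k = 0, 16, 0, -128/3, 0, 512/15, 0, -4096/315, 0, 8192/2835, …
Sym-product of L_f,L_g gives L₀ (≤ ord 4).
L = 225 + 34·Dx^2 + Dx^4  (order 4).
h: a_k = 0, 16, 0, -152/3, 0, 842/15, 0, -10039/315, 0, 246601/22680, …
ICs: h(0) = 0, h′(0) = 16, h′′(0) = 0, h′′′(0) = -304.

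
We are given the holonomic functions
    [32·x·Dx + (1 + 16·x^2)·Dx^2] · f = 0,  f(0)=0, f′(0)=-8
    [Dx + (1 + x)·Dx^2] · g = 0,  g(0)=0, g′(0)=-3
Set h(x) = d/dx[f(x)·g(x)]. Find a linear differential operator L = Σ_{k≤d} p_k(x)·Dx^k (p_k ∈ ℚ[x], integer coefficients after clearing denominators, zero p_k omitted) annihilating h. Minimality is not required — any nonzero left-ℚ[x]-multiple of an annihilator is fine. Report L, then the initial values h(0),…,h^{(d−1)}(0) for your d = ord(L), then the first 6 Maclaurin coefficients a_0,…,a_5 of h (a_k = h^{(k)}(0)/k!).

L = (4224 + 8384·x + 204800·x^2 + 531456·x^3 + 491520·x^4 + 212992·x^5 + 262144·x^7) + (4098 + 28864·x + 258368·x^2 + 1045504·x^3 + 1798144·x^4 + 1523712·x^5 + 573440·x^6 + 786432·x^7 + 917504·x^8)·Dx + (132 + 8644·x + 37632·x^2 + 196032·x^3 + 614400·x^4 + 955392·x^5 + 786432·x^6 + 540672·x^7 + 786432·x^8 + 524288·x^9)·Dx^2 + (65 + 258·x + 2497·x^2 + 8576·x^3 + 30336·x^4 + 76800·x^5 + 118272·x^6 + 98304·x^7 + 98304·x^8 + 131072·x^9 + 65536·x^10)·Dx^3  (order 3).
h: a_k = 0, 48, -36, -480, 290, 35728/5, …
ICs: h(0) = 0, h′(0) = 48, h′′(0) = -72.

f: a_k = 0, -8, 0, 128/3, 0, -2048/5, …
g: a_k = 0, -3, 3/2, -1, 3/4, -3/5, …
Product ⇒ symmetric product L₀, ord ≤ 4.
h=h₀': d/dx-closure on L₀ ⇒ L.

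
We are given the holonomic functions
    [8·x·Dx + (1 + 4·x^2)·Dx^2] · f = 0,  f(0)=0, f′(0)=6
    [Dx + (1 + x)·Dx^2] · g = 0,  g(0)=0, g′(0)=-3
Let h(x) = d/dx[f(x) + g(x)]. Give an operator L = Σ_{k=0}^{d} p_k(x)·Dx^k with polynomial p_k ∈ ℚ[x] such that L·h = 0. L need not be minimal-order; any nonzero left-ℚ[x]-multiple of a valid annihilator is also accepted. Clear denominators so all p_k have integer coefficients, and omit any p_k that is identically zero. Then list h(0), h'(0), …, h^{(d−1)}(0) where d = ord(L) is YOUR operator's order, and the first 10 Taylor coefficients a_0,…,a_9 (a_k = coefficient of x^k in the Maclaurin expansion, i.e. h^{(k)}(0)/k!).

f: a_k = 0, 6, 0, -8, 0, 96/5, 0, -384/7, 0, 512/3, …
g: a_k = 0, -3, 3/2, -1, 3/4, -3/5, 1/2, -3/7, 3/8, -1/3, …
h₀=f+g: left-lcm gives L₀, ord ≤ 4.
h₀' ⇒ L via d/dx closure of L₀.
L = (-8 - 24·x + 96·x^2 + 32·x^3) + (-10 - 16·x + 72·x^2 + 192·x^3 + 64·x^4)·Dx + (-1 + 7·x + 8·x^2 + 32·x^3 + 48·x^4 + 16·x^5)·Dx^2  (order 2).
h: a_k = 3, 3, -27, 3, 93, 3, -387, 3, 1533, 3, …
ICs: h(0) = 3, h′(0) = 3.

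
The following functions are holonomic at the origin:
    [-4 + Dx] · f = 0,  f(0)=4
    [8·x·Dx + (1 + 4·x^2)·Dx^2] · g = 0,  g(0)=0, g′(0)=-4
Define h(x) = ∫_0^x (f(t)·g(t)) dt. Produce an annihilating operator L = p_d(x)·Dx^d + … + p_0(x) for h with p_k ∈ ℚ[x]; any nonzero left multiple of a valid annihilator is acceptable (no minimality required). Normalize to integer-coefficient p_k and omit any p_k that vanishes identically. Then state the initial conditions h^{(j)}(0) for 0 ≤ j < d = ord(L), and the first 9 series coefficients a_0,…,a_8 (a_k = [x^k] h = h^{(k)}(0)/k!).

L = (16 - 32·x + 64·x^2)·Dx + (-8 + 8·x - 32·x^2)·Dx^2 + (1 + 4·x^2)·Dx^3  (order 3).
h: a_k = 0, 0, -8, -64/3, -80/3, -256/15, -128/15, -1024/63, -1664/105, …
ICs: h(0) = 0, h′(0) = 0, h′′(0) = -16.

f: a_k = 4, 16, 32, 128/3, 128/3, 512/15, 1024/45, 4096/315, 2048/315, …
g: a_k = 0, -4, 0, 16/3, 0, -64/5, 0, 256/7, 0, …
Product ⇒ symmetric product L₀, ord ≤ 2.
h=∫₀ˣh₀: take L = L₀·Dx.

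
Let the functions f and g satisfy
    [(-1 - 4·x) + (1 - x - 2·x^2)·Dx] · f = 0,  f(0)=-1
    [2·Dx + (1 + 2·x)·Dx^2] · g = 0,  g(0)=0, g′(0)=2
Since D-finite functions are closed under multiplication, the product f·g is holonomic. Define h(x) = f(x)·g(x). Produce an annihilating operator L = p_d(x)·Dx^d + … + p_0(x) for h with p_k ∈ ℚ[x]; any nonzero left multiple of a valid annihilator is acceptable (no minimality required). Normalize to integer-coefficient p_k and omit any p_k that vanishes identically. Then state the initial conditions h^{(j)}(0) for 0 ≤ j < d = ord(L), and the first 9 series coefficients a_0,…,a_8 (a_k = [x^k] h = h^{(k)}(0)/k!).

L = (6 + 16·x) + (14·x + 20·x^2)·Dx + (-1 - x + 4·x^2 + 4·x^3)·Dx^2  (order 2).
h: a_k = 0, -2, 0, -20/3, -8/3, -112/5, -256/15, -8416/105, -576/7, …
ICs: h(0) = 0, h′(0) = -2.

f: a_k = -1, -1, -3, -5, -11, -21, -43, -85, -171, …
g: a_k = 0, 2, -2, 8/3, -4, 32/5, -32/3, 128/7, -32, …
f·g: L₀ = L_f ⊗_s L_g, ord ≤ 1·2.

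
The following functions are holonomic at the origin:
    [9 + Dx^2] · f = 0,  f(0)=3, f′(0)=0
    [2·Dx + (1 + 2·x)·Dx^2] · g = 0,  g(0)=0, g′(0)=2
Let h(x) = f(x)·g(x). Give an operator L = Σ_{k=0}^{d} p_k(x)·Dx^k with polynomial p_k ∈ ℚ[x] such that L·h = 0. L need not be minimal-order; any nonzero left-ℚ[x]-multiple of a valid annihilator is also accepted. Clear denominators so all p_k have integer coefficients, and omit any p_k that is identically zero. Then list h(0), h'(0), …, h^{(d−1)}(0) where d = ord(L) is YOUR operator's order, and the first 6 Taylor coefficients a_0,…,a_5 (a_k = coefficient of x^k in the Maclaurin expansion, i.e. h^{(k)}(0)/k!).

f: a_k = 3, 0, -27/2, 0, 81/8, 0, …
g: a_k = 0, 2, -2, 8/3, -4, 32/5, …
Product ⇒ symmetric product L₀, ord ≤ 4.
L = (63 + 1053·x + 3969·x^2 + 5832·x^3 + 2916·x^4) + (63 + 450·x + 972·x^2 + 648·x^3)·Dx + (25 + 270·x + 918·x^2 + 1296·x^3 + 648·x^4)·Dx^2 + (7 + 50·x + 108·x^2 + 72·x^3)·Dx^3 + (2 + 17·x + 53·x^2 + 72·x^3 + 36·x^4)·Dx^4  (order 4).
h: a_k = 0, 6, -6, -19, 15, 69/20, …
ICs: h(0) = 0, h′(0) = 6, h′′(0) = -12, h′′′(0) = -114.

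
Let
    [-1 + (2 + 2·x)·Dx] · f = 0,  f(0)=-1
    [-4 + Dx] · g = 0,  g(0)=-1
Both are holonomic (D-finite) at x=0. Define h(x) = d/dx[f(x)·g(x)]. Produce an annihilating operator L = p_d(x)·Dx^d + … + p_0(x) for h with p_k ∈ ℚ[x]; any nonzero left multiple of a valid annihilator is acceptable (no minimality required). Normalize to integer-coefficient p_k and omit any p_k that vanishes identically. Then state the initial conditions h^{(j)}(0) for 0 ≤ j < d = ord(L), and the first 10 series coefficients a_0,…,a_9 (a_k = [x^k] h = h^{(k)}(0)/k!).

f: a_k = -1, -1/2, 1/8, -1/16, 5/128, -7/256, 21/1024, -33/2048, 429/32768, -715/65536, …
g: a_k = -1, -4, -8, -32/3, -32/3, -128/15, -256/45, -1024/315, -512/315, -2048/2835, …
Product ⇒ symmetric product L₀, ord ≤ 1.
Differentiate: ansatz ord ≤ ord L₀ ⇒ L.
L = (79 + 144·x + 64·x^2) + (-18 - 34·x - 16·x^2)·Dx  (order 1).
h: a_k = 9/2, 79/4, 683/16, 1947/32, 49553/768, 417727/7680, 389323/10240, 29265889/1290240, 243638873/20643840, 224615351/41287680, …
ICs: h(0) = 9/2.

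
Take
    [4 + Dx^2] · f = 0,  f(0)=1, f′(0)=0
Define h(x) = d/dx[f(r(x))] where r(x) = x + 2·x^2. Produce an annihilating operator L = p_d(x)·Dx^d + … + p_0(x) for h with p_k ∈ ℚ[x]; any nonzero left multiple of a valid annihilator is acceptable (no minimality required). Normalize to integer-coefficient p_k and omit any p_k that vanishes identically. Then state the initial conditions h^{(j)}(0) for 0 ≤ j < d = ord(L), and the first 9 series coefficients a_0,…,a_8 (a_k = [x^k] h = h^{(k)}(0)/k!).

L = (52 + 64·x + 384·x^2 + 1024·x^3 + 1024·x^4) + (-12 - 48·x)·Dx + (1 + 8·x + 16·x^2)·Dx^2  (order 2).
h: a_k = 0, -4, -24, -88/3, 80/3, 1432/15, 2128/15, 13456/315, -4448/35, …
ICs: h(0) = 0, h′(0) = -4.

f: a_k = 1, 0, -2, 0, 2/3, 0, -4/45, 0, 2/315, …
f∘r: x↦r, Dx↦Dx/r' in L_f ⇒ L₀.
h=h₀': d/dx-closure on L₀ ⇒ L.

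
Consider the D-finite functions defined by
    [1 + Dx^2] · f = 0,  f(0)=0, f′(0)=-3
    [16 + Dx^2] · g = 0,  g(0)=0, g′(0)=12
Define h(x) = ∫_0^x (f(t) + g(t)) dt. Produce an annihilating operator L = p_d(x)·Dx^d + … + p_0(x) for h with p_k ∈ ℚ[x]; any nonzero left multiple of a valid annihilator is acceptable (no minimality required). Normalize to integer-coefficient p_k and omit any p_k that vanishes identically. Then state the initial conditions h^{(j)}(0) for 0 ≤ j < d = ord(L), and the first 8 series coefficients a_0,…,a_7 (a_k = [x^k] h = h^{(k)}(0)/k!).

f: a_k = 0, -3, 0, 1/2, 0, -1/40, 0, 1/1680, …
g: a_k = 0, 12, 0, -32, 0, 128/5, 0, -1024/105, …
h₀=f+g: left-lcm gives L₀, ord ≤ 4.
h=∫₀ˣh₀: take L = L₀·Dx.
L = 16·Dx + 17·Dx^3 + Dx^5  (order 5).
h: a_k = 0, 0, 9/2, 0, -63/8, 0, 341/80, 0, …
ICs: h(0) = 0, h′(0) = 0, h′′(0) = 9, h′′′(0) = 0, h′′′′(0) = -189.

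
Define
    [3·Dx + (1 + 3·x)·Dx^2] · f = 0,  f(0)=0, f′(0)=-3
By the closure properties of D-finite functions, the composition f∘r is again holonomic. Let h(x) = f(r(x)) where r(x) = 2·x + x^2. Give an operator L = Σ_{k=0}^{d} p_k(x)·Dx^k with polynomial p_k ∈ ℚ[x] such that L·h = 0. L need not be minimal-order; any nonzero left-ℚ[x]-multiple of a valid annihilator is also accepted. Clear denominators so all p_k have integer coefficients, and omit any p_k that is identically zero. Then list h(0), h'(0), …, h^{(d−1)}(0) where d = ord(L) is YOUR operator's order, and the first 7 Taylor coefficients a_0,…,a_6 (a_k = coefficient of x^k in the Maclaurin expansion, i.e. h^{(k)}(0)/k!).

L = (5 + 6·x + 3·x^2)·Dx + (1 + 7·x + 9·x^2 + 3·x^3)·Dx^2  (order 2).
h: a_k = 0, -6, 15, -54, 441/2, -4806/5, 4365, …
ICs: h(0) = 0, h′(0) = -6.

f: a_k = 0, -3, 9/2, -9, 81/4, -243/5, 243/2, …
Change of var in L_f (x↦r) gives L₀.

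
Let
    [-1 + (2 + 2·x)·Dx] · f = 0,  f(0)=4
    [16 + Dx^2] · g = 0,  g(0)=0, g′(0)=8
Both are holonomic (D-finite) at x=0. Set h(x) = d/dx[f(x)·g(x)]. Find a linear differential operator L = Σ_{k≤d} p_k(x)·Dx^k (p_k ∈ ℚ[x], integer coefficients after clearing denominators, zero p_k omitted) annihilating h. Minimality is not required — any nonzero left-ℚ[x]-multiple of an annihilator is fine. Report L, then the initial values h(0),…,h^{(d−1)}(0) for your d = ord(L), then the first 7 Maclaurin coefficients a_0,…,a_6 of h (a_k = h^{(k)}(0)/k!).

L = (4733 + 17664·x + 25216·x^2 + 16384·x^3 + 4096·x^4) + (-244 - 756·x - 768·x^2 - 256·x^3)·Dx + (268 + 1048·x + 1548·x^2 + 1024·x^3 + 256·x^4)·Dx^2  (order 2).
h: a_k = 32, 32, -268, -488/3, 4661/12, 3561/20, -64235/288, …
ICs: h(0) = 32, h′(0) = 32.

f: a_k = 4, 2, -1/2, 1/4, -5/32, 7/64, -21/256, …
g: a_k = 0, 8, 0, -64/3, 0, 256/15, 0, …
L₀ := L_f ⊗_s L_g (sym. prod.), ord ≤ 2.
Derive L from L₀ (diff closure).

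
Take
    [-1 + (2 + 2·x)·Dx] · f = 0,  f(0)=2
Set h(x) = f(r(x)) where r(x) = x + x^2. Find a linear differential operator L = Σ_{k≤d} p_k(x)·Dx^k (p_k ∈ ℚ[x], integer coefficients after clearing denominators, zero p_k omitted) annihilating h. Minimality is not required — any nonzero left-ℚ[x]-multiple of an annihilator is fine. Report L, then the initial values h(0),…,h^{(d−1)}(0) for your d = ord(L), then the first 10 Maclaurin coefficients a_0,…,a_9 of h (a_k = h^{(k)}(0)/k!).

L = (-1 - 2·x) + (2 + 2·x + 2·x^2)·Dx  (order 1).
h: a_k = 2, 1, 3/4, -3/8, 3/64, 15/128, -57/512, 21/1024, 867/16384, -1893/32768, …
ICs: h(0) = 2.

f: a_k = 2, 1, -1/4, 1/8, -5/64, 7/128, -21/512, 33/1024, -429/16384, 715/32768, …
Change of var in L_f (x↦r) gives L₀.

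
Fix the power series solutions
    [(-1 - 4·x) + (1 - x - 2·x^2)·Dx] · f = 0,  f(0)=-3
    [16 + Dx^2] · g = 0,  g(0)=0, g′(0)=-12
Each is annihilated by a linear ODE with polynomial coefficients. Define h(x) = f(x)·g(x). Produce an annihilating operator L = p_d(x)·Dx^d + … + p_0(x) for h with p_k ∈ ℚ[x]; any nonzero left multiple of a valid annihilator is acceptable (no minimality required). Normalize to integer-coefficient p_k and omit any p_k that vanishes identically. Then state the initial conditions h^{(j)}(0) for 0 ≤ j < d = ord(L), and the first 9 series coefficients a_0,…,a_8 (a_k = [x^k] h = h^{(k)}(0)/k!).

f: a_k = -3, -3, -9, -15, -33, -63, -129, -255, -513, …
g: a_k = 0, -12, 0, 32, 0, -128/5, 0, 1024/105, 0, …
f·g: L₀ = L_f ⊗_s L_g, ord ≤ 1·2.
L = (-12 + 16·x + 32·x^2) + (2 + 8·x)·Dx + (-1 + x + 2·x^2)·Dx^2  (order 2).
h: a_k = 0, 36, 36, 12, 84, 924/5, 1764/5, 4852/7, 48956/35, …
ICs: h(0) = 0, h′(0) = 36.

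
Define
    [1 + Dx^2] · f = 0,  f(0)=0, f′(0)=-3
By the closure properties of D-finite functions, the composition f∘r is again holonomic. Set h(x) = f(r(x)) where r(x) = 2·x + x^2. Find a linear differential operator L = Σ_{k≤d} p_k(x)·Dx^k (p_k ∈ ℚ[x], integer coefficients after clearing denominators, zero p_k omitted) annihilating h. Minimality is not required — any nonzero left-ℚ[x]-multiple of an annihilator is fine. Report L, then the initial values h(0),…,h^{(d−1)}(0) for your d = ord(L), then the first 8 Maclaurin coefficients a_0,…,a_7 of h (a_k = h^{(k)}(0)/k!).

L = (4 + 12·x + 12·x^2 + 4·x^3) - Dx + (1 + x)·Dx^2  (order 2).
h: a_k = 0, -6, -3, 4, 6, 11/5, -3/2, -202/105, …
ICs: h(0) = 0, h′(0) = -6.

f: a_k = 0, -3, 0, 1/2, 0, -1/40, 0, 1/1680, …
Substitute x→r, Dx→(1/r')Dx; clear ⇒ L₀.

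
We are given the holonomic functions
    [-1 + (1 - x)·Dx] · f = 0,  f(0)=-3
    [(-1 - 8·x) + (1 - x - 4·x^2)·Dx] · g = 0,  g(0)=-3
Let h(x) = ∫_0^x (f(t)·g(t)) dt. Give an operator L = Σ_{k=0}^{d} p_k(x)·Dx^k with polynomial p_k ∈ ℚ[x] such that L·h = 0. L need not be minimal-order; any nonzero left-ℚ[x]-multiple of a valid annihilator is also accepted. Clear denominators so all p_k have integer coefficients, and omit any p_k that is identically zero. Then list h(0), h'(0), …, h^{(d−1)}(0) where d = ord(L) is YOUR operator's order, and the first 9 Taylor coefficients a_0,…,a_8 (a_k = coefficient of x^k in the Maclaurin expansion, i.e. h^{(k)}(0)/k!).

f: a_k = -3, -3, -3, -3, -3, -3, -3, -3, -3, …
g: a_k = -3, -3, -15, -27, -87, -195, -543, -1323, -3495, …
L₀ := L_f ⊗_s L_g (sym. prod.), ord ≤ 1.
Integrate: L := L₀·Dx.
L = (-2 - 6·x + 12·x^2)·Dx + (1 - 2·x - 3·x^2 + 4·x^3)·Dx^2  (order 2).
h: a_k = 0, 9, 9, 21, 36, 81, 165, 2619/7, 1647/2, …
ICs: h(0) = 0, h′(0) = 9.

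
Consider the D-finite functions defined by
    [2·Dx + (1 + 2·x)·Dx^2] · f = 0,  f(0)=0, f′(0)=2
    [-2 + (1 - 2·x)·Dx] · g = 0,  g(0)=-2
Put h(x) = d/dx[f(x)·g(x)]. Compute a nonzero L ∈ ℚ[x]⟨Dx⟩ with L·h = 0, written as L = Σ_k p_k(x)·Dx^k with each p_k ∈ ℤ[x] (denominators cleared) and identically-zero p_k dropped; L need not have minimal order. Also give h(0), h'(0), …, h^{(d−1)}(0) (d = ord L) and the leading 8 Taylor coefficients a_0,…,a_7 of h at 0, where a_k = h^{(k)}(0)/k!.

f: a_k = 0, 2, -2, 8/3, -4, 32/5, -32/3, 128/7, …
g: a_k = -2, -4, -8, -16, -32, -64, -128, -256, …
Sym-product of L_f,L_g gives L₀ (≤ ord 2).
Derive L from L₀ (diff closure).
L = 16 + (2 + 20·x)·Dx + (-1 + 4·x^2)·Dx^2  (order 2).
h: a_k = -4, -8, -40, -224/3, -752/3, -2368/5, -20416/15, -272896/105, …
ICs: h(0) = -4, h′(0) = -8.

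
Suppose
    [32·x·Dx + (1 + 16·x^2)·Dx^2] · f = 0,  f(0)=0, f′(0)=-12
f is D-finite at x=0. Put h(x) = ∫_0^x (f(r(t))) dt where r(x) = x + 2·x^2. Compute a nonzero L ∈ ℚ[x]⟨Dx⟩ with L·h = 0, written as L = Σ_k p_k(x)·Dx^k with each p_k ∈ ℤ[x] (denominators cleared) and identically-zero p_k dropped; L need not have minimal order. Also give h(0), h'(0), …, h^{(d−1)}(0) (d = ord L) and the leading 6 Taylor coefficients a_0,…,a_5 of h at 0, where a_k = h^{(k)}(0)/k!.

L = (-4 + 32·x + 256·x^2 + 768·x^3 + 768·x^4)·Dx^2 + (1 + 4·x + 16·x^2 + 128·x^3 + 320·x^4 + 256·x^5)·Dx^3  (order 3).
h: a_k = 0, 0, -6, -8, 16, 384/5, …
ICs: h(0) = 0, h′(0) = 0, h′′(0) = -12.

f: a_k = 0, -12, 0, 64, 0, -3072/5, …
L₀ from L_f via x↦r, Dx↦r'^{-1}Dx.
∫: right-multiply L₀ by Dx.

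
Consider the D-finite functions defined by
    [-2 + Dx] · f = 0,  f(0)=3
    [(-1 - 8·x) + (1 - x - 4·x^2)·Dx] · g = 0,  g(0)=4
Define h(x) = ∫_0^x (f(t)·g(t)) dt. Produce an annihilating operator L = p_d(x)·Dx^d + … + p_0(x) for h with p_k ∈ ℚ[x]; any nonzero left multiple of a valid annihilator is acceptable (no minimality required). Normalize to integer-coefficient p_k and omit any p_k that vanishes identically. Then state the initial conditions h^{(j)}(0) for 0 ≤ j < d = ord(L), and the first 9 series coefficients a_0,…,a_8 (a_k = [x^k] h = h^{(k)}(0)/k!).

f: a_k = 3, 6, 6, 4, 2, 4/5, 4/15, 8/105, 2/105, …
g: a_k = 4, 4, 20, 36, 116, 260, 724, 1764, 4660, …
h₀=f·g: eliminate ⇒ L₀, order ≤ 1·1.
∫: right-multiply L₀ by Dx.
L = (3 + 6·x - 8·x^2)·Dx + (-1 + x + 4·x^2)·Dx^2  (order 2).
h: a_k = 0, 12, 18, 36, 67, 708/5, 1486/5, 9892/15, 102807/70, …
ICs: h(0) = 0, h′(0) = 12.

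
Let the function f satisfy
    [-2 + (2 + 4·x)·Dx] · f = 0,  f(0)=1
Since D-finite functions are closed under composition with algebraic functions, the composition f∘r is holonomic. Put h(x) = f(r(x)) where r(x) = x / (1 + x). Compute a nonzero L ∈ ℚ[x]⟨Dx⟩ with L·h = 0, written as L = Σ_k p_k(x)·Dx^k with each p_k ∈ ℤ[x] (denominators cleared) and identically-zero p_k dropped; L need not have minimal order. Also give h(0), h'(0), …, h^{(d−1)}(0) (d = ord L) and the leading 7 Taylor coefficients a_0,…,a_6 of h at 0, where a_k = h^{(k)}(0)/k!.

f: a_k = 1, 1, -1/2, 1/2, -5/8, 7/8, -21/16, …
h₀=f(r): pull back L_f along r ⇒ L₀.
L = -1 + (1 + 4·x + 3·x^2)·Dx  (order 1).
h: a_k = 1, 1, -3/2, 5/2, -37/8, 75/8, -327/16, …
ICs: h(0) = 1.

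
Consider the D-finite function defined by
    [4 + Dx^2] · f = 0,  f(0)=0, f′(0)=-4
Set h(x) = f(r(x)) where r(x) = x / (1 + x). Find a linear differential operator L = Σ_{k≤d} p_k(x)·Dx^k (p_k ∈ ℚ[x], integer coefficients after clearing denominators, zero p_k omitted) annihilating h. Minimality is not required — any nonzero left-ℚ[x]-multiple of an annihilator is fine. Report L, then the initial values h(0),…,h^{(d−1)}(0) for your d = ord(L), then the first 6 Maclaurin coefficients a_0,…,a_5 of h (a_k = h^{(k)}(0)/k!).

L = 4 + (2 + 6·x + 6·x^2 + 2·x^3)·Dx + (1 + 4·x + 6·x^2 + 4·x^3 + x^4)·Dx^2  (order 2).
h: a_k = 0, -4, 4, -4/3, -4, 172/15, …
ICs: h(0) = 0, h′(0) = -4.

f: a_k = 0, -4, 0, 8/3, 0, -8/15, …
L₀ from L_f via x↦r, Dx↦r'^{-1}Dx.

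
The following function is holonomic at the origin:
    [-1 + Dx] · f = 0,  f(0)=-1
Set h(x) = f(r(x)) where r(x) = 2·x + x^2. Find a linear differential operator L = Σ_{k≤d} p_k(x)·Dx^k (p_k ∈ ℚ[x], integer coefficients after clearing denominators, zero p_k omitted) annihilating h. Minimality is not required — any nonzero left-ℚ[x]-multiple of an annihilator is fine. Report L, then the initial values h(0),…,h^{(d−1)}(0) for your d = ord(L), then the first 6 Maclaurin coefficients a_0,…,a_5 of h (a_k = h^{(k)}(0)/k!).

f: a_k = -1, -1, -1/2, -1/6, -1/24, -1/120, …
h₀=f(r): pull back L_f along r ⇒ L₀.
L = (-2 - 2·x) + Dx  (order 1).
h: a_k = -1, -2, -3, -10/3, -19/6, -13/5, …
ICs: h(0) = -1.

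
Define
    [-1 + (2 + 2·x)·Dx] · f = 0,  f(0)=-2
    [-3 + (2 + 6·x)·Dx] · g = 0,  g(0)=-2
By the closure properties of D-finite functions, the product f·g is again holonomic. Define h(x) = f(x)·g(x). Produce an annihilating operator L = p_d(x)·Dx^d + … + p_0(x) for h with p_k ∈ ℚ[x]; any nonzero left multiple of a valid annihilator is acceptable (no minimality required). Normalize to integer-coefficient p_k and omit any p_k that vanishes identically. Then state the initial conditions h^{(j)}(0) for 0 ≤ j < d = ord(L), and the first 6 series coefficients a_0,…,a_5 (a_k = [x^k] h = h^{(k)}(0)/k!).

L = (-2 - 3·x) + (1 + 4·x + 3·x^2)·Dx  (order 1).
h: a_k = 4, 8, -2, 4, -17/2, 19, …
ICs: h(0) = 4.

f: a_k = -2, -1, 1/4, -1/8, 5/64, -7/128, …
g: a_k = -2, -3, 9/4, -27/8, 405/64, -1701/128, …
h₀=f·g: eliminate ⇒ L₀, order ≤ 1·1.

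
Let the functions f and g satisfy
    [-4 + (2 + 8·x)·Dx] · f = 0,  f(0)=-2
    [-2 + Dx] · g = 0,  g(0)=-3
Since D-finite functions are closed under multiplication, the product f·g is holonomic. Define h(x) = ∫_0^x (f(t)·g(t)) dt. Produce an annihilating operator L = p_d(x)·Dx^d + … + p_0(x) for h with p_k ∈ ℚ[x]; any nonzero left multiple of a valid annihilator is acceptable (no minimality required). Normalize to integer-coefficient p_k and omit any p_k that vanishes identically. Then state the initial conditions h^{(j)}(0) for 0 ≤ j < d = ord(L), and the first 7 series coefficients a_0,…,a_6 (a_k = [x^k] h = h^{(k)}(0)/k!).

f: a_k = -2, -4, 4, -8, 20, -56, 168, …
g: a_k = -3, -6, -6, -4, -2, -4/5, -4/15, …
L₀ := L_f ⊗_s L_g (sym. prod.), ord ≤ 1.
h=∫h₀ ⇒ L = L₀·Dx.
L = (-4 - 8·x)·Dx + (1 + 4·x)·Dx^2  (order 2).
h: a_k = 0, 6, 12, 8, 8, -16/5, 224/15, …
ICs: h(0) = 0, h′(0) = 6.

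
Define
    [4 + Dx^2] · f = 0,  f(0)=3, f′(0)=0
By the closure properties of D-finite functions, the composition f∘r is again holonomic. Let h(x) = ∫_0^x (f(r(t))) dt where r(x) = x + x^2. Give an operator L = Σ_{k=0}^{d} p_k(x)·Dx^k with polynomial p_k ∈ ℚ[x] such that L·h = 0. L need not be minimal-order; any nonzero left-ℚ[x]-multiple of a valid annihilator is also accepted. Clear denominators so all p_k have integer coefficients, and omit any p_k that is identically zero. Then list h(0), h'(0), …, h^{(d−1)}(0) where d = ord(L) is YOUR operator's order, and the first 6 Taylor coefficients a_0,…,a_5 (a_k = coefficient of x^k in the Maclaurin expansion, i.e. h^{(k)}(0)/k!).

L = (4 + 24·x + 48·x^2 + 32·x^3)·Dx - 2·Dx^2 + (1 + 2·x)·Dx^3  (order 3).
h: a_k = 0, 3, 0, -2, -3, -4/5, …
ICs: h(0) = 0, h′(0) = 3, h′′(0) = 0.

f: a_k = 3, 0, -6, 0, 2, 0, …
f∘r: x↦r, Dx↦Dx/r' in L_f ⇒ L₀.
Integrate: L := L₀·Dx.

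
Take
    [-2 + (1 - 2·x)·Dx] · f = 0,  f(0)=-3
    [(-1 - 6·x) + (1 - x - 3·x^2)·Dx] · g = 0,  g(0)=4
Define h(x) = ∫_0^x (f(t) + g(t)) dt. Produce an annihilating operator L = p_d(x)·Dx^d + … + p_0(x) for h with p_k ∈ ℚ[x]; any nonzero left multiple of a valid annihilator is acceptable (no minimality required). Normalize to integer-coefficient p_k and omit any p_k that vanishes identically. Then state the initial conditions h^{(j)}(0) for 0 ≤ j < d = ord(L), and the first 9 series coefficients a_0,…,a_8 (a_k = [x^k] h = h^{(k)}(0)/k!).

L = (8 - 36·x + 108·x^2 - 72·x^3)·Dx + (-2·x - 54·x^2 + 192·x^3 - 144·x^4)·Dx^2 + (-1 + 9·x - 23·x^2 + 6·x^3 + 42·x^4 - 36·x^5)·Dx^3  (order 3).
h: a_k = 0, 1, -1, 4/3, 1, 28/5, 32/3, 28, 121/2, …
ICs: h(0) = 0, h′(0) = 1, h′′(0) = -2.

f: a_k = -3, -6, -12, -24, -48, -96, -192, -384, -768, …
g: a_k = 4, 4, 16, 28, 76, 160, 388, 868, 2032, …
f+g: L₀ = lclm(L_f,L_g), ord ≤ 1+1.
h=∫₀ˣh₀: take L = L₀·Dx.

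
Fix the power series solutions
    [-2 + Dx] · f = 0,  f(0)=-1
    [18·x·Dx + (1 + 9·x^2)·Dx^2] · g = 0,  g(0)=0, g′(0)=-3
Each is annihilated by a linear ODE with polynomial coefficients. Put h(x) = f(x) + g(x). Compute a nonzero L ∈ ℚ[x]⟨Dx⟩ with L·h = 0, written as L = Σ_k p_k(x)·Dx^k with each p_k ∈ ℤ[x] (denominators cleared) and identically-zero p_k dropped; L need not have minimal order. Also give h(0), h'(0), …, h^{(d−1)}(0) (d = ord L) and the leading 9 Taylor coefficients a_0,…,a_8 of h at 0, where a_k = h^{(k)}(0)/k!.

L = (18 - 36·x - 486·x^2 - 324·x^3)·Dx + (-11 + 207·x^2 - 162·x^4)·Dx^2 + (1 + 9·x + 18·x^2 + 81·x^3 + 81·x^4)·Dx^3  (order 3).
h: a_k = -1, -5, -2, 23/3, -2/3, -733/15, -4/45, 98407/315, -2/315, …
ICs: h(0) = -1, h′(0) = -5, h′′(0) = -4.

f: a_k = -1, -2, -2, -4/3, -2/3, -4/15, -4/45, -8/315, -2/315, …
g: a_k = 0, -3, 0, 9, 0, -243/5, 0, 2187/7, 0, …
L₀ := lclm(L_f,L_g); ord L₀ ≤ 1+2.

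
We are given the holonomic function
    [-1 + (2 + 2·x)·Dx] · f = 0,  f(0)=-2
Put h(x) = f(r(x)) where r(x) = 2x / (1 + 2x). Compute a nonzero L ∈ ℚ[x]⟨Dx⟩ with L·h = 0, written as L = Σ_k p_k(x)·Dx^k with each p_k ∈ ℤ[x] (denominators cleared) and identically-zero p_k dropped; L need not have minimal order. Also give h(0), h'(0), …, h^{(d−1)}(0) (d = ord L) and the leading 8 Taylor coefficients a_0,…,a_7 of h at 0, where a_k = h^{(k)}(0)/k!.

L = -1 + (1 + 6·x + 8·x^2)·Dx  (order 1).
h: a_k = -2, -2, 5, -13, 141/4, -399/4, 2353/8, -7205/8, …
ICs: h(0) = -2.

f: a_k = -2, -1, 1/4, -1/8, 5/64, -7/128, 21/512, -33/1024, …
L₀ from L_f via x↦r, Dx↦r'^{-1}Dx.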